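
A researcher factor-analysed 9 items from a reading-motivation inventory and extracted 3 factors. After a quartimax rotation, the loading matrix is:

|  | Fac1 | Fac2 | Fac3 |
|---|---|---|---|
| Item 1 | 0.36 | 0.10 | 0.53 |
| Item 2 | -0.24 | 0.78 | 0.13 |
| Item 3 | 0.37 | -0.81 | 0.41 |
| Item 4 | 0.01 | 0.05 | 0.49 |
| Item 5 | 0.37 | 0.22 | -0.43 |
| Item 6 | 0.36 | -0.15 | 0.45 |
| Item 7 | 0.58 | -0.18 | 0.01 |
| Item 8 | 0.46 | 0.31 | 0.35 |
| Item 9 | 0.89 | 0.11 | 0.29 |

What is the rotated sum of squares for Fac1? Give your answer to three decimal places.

1.931

SS loadings for Fac1 = 0.36² + (-0.24)² + 0.37² + 0.01² + 0.37² + 0.36² + 0.58² + 0.46² + 0.89² = 0.1296 + 0.0576 + 0.1369 + 0.0001 + 0.1369 + 0.1296 + 0.3364 + 0.2116 + 0.7921 = 1.9308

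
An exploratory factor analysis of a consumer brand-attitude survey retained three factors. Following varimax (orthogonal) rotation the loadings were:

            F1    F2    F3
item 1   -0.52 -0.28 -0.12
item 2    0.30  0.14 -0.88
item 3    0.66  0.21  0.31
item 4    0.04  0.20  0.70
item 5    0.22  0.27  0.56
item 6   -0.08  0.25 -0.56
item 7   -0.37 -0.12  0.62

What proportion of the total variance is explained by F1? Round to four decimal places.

SS loadings for F1 = (-0.52)² + 0.30² + 0.66² + 0.04² + 0.22² + (-0.08)² + (-0.37)² = 0.9893
Proportion of variance = 0.9893 / 7 = 0.1413.

0.1413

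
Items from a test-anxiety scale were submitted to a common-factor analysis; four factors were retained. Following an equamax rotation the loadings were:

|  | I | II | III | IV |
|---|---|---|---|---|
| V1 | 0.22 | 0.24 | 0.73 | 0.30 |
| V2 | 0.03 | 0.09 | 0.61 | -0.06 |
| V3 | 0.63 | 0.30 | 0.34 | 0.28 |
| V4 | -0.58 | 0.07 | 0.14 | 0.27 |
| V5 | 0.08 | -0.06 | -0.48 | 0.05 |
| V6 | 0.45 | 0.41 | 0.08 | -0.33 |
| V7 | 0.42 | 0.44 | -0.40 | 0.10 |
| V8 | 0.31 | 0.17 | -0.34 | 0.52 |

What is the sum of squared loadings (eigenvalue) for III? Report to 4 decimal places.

1.5526

SS loadings for III = 0.73² + 0.61² + 0.34² + 0.14² + (-0.48)² + 0.08² + (-0.40)² + (-0.34)² = 0.5329 + 0.3721 + 0.1156 + 0.0196 + 0.2304 + 0.0064 + 0.1600 + 0.1156 = 1.5526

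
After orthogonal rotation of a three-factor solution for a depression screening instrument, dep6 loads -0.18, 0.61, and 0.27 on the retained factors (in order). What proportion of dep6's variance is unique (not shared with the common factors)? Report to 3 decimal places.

0.523

h² = (-0.18)² + 0.61² + 0.27² = 0.0324 + 0.3721 + 0.0729 = 0.4774
Uniqueness u² = 1 − h² = 1 − 0.4774 = 0.5226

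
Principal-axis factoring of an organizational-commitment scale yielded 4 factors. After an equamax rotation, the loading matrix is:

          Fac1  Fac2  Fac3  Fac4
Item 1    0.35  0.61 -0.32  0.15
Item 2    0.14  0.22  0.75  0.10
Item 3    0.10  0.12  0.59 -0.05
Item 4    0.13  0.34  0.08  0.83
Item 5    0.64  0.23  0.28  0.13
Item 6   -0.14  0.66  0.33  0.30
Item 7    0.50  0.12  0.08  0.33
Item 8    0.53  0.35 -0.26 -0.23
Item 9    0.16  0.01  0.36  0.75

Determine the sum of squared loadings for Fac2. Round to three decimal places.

1.176

SS loadings for Fac2 = 0.61² + 0.22² + 0.12² + 0.34² + 0.23² + 0.66² + 0.12² + 0.35² + 0.01² = 0.3721 + 0.0484 + 0.0144 + 0.1156 + 0.0529 + 0.4356 + 0.0144 + 0.1225 + 0.0001 = 1.1760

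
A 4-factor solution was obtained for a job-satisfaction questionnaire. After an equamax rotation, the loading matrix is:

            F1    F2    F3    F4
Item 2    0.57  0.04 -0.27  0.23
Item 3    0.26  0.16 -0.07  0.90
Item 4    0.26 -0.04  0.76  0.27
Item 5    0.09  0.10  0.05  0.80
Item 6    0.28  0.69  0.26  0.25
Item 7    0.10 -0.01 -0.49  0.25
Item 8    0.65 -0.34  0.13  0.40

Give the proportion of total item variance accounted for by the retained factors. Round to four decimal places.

0.6361

SS loadings by factor: 0.9791, 0.6306, 0.9825, 1.8608; total = 4.4530.
Total variance with 7 standardized items is 7, so the solution explains 4.4530/7 = 0.6361.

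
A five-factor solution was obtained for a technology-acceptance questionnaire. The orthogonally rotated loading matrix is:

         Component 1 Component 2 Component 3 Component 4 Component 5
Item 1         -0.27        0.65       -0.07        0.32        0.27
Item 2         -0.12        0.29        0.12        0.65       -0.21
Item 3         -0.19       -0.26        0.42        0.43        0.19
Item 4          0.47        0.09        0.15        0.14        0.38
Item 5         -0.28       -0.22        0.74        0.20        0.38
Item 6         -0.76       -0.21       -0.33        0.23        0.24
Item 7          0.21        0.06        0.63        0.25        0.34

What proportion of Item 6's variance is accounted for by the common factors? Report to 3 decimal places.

h² = (-0.76)² + (-0.21)² + (-0.33)² + 0.23² + 0.24² = 0.5776 + 0.0441 + 0.1089 + 0.0529 + 0.0576 = 0.8411

0.841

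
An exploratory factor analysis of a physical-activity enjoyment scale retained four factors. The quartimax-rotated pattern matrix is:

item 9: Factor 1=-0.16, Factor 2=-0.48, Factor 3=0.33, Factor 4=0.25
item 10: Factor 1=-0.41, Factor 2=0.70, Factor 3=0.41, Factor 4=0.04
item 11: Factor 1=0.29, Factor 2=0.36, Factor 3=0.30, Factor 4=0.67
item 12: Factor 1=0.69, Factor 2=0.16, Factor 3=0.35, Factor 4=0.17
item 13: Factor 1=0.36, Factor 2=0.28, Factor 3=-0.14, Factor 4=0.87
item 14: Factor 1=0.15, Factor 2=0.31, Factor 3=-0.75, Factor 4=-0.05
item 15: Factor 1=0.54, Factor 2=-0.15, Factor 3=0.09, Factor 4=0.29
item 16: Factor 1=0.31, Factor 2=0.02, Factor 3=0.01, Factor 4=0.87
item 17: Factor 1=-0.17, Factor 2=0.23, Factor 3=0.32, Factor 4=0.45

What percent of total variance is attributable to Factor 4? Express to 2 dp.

26.05%

SS loadings for Factor 4 = 0.25² + 0.04² + 0.67² + 0.17² + 0.87² + (-0.05)² + 0.29² + 0.87² + 0.45² = 2.3448
With 9 standardized items, total variance = 9. Proportion = 2.3448/9 = 0.2605 → 26.05%.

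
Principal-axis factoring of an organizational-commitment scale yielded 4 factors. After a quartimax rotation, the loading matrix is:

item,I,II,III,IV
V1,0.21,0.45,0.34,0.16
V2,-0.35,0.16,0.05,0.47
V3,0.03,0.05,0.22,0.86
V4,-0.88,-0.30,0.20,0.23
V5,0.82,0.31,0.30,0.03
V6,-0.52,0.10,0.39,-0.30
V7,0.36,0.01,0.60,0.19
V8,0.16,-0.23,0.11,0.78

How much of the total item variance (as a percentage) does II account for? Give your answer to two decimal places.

6.00%

SS loadings for II = 0.45² + 0.16² + 0.05² + (-0.30)² + 0.31² + 0.10² + 0.01² + (-0.23)² = 0.4797
With 8 standardized items, total variance = 8. Proportion = 0.4797/8 = 0.0600 → 6.00%.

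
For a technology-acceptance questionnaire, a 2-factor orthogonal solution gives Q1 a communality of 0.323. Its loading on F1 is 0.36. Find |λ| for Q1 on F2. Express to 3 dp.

0.440

Under orthogonal rotation h² = Σλ², so λ_F2² = h² − (0.1296) = 0.323 − 0.1296 = 0.1934.
|λ| = √0.1934 = 0.4398.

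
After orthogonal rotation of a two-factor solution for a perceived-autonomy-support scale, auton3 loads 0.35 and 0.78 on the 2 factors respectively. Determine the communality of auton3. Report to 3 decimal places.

0.731

h² = 0.35² + 0.78² = 0.1225 + 0.6084 = 0.7309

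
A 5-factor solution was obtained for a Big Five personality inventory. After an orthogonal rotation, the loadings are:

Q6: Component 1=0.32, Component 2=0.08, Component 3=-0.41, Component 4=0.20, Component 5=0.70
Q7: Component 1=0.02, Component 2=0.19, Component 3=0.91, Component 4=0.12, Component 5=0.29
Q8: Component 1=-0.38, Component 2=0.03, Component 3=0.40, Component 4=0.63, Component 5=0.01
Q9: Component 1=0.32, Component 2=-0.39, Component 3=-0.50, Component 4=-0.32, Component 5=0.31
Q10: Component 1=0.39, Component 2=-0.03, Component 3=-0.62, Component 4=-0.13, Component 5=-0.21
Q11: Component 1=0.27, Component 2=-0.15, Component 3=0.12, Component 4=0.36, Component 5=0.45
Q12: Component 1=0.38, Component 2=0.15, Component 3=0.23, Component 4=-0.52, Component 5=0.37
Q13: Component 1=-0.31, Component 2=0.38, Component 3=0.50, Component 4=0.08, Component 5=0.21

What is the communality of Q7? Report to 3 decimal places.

0.963

h² = 0.02² + 0.19² + 0.91² + 0.12² + 0.29² = 0.0004 + 0.0361 + 0.8281 + 0.0144 + 0.0841 = 0.9631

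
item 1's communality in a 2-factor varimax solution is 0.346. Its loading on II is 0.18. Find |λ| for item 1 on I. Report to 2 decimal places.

Under orthogonal rotation h² = Σλ², so λ_I² = h² − (0.0324) = 0.346 − 0.0324 = 0.3136.
|λ| = √0.3136 = 0.5600.

0.56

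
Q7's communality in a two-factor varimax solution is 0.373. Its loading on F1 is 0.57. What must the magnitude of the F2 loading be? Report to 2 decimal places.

Under orthogonal rotation h² = Σλ², so λ_F2² = h² − (0.3249) = 0.373 − 0.3249 = 0.0481.
|λ| = √0.0481 = 0.2193.

0.22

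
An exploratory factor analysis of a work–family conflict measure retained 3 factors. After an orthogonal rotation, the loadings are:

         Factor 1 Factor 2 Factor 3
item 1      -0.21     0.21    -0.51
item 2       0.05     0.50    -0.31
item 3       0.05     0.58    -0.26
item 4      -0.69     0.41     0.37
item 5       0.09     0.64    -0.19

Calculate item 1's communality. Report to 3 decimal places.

h² = (-0.21)² + 0.21² + (-0.51)² = 0.0441 + 0.0441 + 0.2601 = 0.3483

0.348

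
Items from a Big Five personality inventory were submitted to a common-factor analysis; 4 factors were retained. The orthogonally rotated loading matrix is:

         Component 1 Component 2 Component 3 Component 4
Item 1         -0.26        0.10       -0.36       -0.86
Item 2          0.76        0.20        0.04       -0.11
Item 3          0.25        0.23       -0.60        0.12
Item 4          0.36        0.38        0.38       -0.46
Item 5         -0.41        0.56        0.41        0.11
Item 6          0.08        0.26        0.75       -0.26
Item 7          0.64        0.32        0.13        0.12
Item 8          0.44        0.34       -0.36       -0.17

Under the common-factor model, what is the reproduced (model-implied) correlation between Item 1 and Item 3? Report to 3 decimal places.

0.071

r̂ = Σ λ_i·λ_j across factors = (-0.26)(0.25) + (0.10)(0.23) + (-0.36)(-0.60) + (-0.86)(0.12)
  = -0.0650 +0.0230 +0.2160 -0.1032 = 0.0708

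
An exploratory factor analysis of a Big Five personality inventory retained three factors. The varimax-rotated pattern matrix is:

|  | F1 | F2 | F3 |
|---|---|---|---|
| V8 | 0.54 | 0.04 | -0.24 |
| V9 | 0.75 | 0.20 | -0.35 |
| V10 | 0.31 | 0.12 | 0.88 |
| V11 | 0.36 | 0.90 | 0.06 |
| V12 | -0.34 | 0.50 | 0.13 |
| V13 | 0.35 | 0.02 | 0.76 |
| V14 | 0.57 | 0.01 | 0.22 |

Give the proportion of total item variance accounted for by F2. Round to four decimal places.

0.1595

SS loadings for F2 = 0.04² + 0.20² + 0.12² + 0.90² + 0.50² + 0.02² + 0.01² = 1.1165
Proportion of variance = 1.1165 / 7 = 0.1595.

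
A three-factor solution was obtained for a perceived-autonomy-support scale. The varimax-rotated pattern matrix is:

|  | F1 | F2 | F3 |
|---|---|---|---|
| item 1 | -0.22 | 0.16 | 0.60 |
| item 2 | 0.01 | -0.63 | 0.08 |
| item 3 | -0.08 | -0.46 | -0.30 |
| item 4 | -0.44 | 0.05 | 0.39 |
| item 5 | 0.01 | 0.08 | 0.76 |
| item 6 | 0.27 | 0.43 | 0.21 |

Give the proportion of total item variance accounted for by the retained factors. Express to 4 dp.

SS loadings by factor: 0.3215, 0.8279, 1.2302; total = 2.3796.
Total variance with 6 standardized items is 6, so the solution explains 2.3796/6 = 0.3966.

0.3966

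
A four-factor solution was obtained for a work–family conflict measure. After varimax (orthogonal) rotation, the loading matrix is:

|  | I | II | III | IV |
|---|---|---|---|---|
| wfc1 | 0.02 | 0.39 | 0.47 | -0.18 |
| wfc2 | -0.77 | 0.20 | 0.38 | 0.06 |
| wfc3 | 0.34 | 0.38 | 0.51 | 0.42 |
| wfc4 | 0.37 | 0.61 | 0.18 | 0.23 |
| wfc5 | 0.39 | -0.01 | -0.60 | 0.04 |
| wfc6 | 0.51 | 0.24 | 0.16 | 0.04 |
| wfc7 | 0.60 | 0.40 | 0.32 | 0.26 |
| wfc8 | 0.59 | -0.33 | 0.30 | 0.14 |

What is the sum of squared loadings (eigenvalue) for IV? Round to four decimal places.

0.3557

SS loadings for IV = (-0.18)² + 0.06² + 0.42² + 0.23² + 0.04² + 0.04² + 0.26² + 0.14² = 0.0324 + 0.0036 + 0.1764 + 0.0529 + 0.0016 + 0.0016 + 0.0676 + 0.0196 = 0.3557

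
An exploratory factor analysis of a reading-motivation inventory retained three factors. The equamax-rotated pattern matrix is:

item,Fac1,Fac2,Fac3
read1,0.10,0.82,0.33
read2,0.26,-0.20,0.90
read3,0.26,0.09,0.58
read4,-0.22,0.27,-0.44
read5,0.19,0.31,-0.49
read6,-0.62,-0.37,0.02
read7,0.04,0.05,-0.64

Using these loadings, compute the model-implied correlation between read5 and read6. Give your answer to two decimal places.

-0.24

r̂ = Σ λ_i·λ_j across factors = (0.19)(-0.62) + (0.31)(-0.37) + (-0.49)(0.02)
  = -0.1178 -0.1147 -0.0098 = -0.2423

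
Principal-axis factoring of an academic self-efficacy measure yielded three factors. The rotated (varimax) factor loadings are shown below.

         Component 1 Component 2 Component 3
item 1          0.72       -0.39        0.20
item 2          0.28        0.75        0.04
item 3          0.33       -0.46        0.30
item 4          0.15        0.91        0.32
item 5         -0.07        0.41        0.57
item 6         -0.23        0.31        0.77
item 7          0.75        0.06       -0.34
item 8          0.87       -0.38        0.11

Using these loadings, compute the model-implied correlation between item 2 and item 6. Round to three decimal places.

0.199

r̂ = Σ λ_i·λ_j across factors = (0.28)(-0.23) + (0.75)(0.31) + (0.04)(0.77)
  = -0.0644 +0.2325 +0.0308 = 0.1989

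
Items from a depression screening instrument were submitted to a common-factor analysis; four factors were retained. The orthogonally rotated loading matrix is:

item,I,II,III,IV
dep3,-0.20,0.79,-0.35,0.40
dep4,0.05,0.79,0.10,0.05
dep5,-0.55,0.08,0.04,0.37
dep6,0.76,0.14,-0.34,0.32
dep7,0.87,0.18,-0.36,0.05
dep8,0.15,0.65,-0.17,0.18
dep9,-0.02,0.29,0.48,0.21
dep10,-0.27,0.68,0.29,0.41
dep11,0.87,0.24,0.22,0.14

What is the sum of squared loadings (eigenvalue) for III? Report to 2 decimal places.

SS loadings for III = (-0.35)² + 0.10² + 0.04² + (-0.34)² + (-0.36)² + (-0.17)² + 0.48² + 0.29² + 0.22² = 0.1225 + 0.0100 + 0.0016 + 0.1156 + 0.1296 + 0.0289 + 0.2304 + 0.0841 + 0.0484 = 0.7711

0.77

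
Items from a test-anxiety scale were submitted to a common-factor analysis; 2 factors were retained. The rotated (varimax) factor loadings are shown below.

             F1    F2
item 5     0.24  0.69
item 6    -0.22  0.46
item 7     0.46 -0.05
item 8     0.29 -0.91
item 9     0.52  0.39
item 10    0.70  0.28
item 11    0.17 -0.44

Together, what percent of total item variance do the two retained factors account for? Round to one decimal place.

44.8%

Communalities: 0.5337, 0.2600, 0.2141, 0.9122, 0.4225, 0.5684, 0.2225; Σh² = 3.1334.
Total variance with 7 standardized items is 7, so the solution explains 3.1334/7 = 0.4476 = 44.76%.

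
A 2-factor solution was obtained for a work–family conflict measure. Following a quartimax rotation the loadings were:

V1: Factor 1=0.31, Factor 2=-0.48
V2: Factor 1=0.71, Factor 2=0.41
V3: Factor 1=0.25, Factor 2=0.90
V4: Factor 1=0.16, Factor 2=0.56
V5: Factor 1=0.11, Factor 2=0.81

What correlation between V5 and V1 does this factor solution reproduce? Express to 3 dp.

-0.355

r̂ = Σ λ_i·λ_j across factors = (0.11)(0.31) + (0.81)(-0.48)
  = +0.0341 -0.3888 = -0.3547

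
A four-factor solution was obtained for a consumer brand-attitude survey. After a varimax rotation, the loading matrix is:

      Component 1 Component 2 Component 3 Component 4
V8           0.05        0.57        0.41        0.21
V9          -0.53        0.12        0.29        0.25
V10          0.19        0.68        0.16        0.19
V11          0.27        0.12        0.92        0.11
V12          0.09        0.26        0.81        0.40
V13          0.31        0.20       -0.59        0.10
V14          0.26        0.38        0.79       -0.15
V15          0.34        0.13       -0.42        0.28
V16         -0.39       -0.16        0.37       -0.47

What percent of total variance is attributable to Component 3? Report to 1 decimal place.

SS loadings for Component 3 = 0.41² + 0.29² + 0.16² + 0.92² + 0.81² + (-0.59)² + 0.79² + (-0.42)² + 0.37² = 3.0658
With 9 standardized items, total variance = 9. Proportion = 3.0658/9 = 0.3406 → 34.06%.

34.1%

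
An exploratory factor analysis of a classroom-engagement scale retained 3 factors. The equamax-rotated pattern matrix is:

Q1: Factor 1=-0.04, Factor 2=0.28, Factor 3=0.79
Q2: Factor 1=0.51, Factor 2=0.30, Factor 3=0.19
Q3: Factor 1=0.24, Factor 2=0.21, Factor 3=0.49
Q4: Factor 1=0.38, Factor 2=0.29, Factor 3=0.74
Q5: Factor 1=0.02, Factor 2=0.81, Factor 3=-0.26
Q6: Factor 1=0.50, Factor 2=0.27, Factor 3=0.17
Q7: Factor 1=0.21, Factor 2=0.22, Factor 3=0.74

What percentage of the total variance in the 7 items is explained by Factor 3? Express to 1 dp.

SS loadings for Factor 3 = 0.79² + 0.19² + 0.49² + 0.74² + (-0.26)² + 0.17² + 0.74² = 2.0920
With 7 standardized items, total variance = 7. Proportion = 2.0920/7 = 0.2989 → 29.89%.

29.9%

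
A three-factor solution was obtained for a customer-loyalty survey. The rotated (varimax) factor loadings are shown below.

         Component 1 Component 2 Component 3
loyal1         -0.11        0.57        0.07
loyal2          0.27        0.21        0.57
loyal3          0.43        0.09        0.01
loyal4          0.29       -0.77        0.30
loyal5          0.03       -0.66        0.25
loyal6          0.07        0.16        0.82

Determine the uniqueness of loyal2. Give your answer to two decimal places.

0.56

h² = 0.27² + 0.21² + 0.57² = 0.0729 + 0.0441 + 0.3249 = 0.4419
Uniqueness u² = 1 − h² = 1 − 0.4419 = 0.5581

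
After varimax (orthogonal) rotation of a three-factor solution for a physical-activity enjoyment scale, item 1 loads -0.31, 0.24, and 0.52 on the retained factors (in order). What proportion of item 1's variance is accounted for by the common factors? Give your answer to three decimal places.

h² = (-0.31)² + 0.24² + 0.52² = 0.0961 + 0.0576 + 0.2704 = 0.4241

0.424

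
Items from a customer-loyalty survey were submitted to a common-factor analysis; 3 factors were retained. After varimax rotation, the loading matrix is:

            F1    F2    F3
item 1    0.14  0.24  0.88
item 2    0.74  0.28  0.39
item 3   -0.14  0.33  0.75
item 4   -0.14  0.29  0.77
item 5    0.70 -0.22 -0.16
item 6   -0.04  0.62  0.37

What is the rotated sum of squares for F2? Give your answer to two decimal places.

0.76

SS loadings for F2 = 0.24² + 0.28² + 0.33² + 0.29² + (-0.22)² + 0.62² = 0.0576 + 0.0784 + 0.1089 + 0.0841 + 0.0484 + 0.3844 = 0.7618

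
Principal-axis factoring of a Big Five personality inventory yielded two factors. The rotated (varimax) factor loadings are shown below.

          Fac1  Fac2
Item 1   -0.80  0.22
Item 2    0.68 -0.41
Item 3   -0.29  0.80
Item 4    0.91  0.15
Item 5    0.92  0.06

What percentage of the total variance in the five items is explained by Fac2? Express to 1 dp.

17.7%

SS loadings for Fac2 = 0.22² + (-0.41)² + 0.80² + 0.15² + 0.06² = 0.8826
With 5 standardized items, total variance = 5. Proportion = 0.8826/5 = 0.1765 → 17.65%.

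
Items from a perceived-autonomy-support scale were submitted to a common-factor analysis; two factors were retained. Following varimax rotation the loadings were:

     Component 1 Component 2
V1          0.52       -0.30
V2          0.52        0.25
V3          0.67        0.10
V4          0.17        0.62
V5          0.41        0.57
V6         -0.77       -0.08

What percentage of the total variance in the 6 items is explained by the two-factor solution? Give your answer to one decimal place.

44.3%

SS loadings by factor: 1.7796, 0.8782; total = 2.6578.
Total variance with 6 standardized items is 6, so the solution explains 2.6578/6 = 0.4430 = 44.30%.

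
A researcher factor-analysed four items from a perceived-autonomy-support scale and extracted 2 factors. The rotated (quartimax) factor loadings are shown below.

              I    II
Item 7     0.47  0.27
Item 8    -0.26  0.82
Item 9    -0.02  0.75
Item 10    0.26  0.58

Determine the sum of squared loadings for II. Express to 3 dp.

SS loadings for II = 0.27² + 0.82² + 0.75² + 0.58² = 0.0729 + 0.6724 + 0.5625 + 0.3364 = 1.6442

1.644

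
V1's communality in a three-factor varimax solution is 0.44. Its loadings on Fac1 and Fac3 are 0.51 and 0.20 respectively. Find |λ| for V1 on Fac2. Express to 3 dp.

Under orthogonal rotation h² = Σλ², so λ_Fac2² = h² − (0.3001) = 0.44 − 0.3001 = 0.1399.
|λ| = √0.1399 = 0.3740.

0.374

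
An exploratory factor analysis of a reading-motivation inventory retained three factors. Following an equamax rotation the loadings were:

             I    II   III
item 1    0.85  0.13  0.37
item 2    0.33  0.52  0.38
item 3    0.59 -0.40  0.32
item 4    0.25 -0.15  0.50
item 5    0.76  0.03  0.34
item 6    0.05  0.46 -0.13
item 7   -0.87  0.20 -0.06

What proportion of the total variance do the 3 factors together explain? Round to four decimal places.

Communalities: 0.8763, 0.5237, 0.6105, 0.3350, 0.6941, 0.2310, 0.8005; Σh² = 4.0711.
Total variance with 7 standardized items is 7, so the solution explains 4.0711/7 = 0.5816.

0.5816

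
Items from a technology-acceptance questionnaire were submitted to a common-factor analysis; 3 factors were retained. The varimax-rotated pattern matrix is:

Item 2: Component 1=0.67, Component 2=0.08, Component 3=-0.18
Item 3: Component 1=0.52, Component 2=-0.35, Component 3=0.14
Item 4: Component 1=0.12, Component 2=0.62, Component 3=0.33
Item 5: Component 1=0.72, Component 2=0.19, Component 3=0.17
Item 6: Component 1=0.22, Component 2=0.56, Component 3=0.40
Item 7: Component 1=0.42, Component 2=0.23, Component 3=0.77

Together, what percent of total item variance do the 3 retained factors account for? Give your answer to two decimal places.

SS loadings by factor: 1.4769, 0.9159, 0.9427; total = 3.3355.
Total variance with 6 standardized items is 6, so the solution explains 3.3355/6 = 0.5559 = 55.59%.

55.59%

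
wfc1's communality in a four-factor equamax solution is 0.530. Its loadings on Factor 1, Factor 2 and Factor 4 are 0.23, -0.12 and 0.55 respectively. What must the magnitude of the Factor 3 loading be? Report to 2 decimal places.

Under orthogonal rotation h² = Σλ², so λ_Factor 3² = h² − (0.3698) = 0.530 − 0.3698 = 0.1602.
|λ| = √0.1602 = 0.4002.

0.40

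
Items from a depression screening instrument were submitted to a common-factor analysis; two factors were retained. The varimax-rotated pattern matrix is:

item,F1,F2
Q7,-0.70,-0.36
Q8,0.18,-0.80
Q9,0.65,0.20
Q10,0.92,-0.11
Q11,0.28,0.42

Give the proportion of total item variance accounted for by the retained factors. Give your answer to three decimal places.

0.574

SS loadings by factor: 1.8697, 0.9981; total = 2.8678.
Total variance with 5 standardized items is 5, so the solution explains 2.8678/5 = 0.5736.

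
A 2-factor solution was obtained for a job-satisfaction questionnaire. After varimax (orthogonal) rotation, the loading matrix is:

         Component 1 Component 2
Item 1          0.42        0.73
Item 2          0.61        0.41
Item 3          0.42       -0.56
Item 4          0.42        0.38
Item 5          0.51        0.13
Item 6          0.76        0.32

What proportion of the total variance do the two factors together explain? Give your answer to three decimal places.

0.503

Communalities: 0.7093, 0.5402, 0.4900, 0.3208, 0.2770, 0.6800; Σh² = 3.0173.
Total variance with 6 standardized items is 6, so the solution explains 3.0173/6 = 0.5029.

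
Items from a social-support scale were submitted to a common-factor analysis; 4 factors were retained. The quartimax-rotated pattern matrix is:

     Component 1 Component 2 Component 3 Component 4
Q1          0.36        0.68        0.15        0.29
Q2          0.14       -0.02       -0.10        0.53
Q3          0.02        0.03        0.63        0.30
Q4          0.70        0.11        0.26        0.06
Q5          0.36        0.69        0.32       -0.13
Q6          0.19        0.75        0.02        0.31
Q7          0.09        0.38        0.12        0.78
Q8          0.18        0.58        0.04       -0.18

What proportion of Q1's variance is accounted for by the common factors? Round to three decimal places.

0.699

h² = 0.36² + 0.68² + 0.15² + 0.29² = 0.1296 + 0.4624 + 0.0225 + 0.0841 = 0.6986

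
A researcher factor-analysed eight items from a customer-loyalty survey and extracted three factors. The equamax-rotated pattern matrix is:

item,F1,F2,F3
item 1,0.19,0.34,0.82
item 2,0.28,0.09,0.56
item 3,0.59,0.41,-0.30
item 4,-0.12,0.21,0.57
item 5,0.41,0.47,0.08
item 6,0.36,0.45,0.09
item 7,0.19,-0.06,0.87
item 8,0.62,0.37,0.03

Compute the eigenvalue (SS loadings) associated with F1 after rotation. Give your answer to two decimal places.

1.20

SS loadings for F1 = 0.19² + 0.28² + 0.59² + (-0.12)² + 0.41² + 0.36² + 0.19² + 0.62² = 0.0361 + 0.0784 + 0.3481 + 0.0144 + 0.1681 + 0.1296 + 0.0361 + 0.3844 = 1.1952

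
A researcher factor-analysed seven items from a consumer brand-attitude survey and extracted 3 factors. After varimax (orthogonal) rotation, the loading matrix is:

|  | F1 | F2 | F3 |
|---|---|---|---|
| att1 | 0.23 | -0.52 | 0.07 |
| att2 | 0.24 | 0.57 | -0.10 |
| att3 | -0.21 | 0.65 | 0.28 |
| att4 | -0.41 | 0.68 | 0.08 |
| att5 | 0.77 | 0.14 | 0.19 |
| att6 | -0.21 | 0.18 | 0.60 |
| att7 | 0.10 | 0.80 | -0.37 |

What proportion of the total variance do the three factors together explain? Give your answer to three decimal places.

0.539

Communalities: 0.3282, 0.3925, 0.5450, 0.6369, 0.6486, 0.4365, 0.7869; Σh² = 3.7746.
Total variance with 7 standardized items is 7, so the solution explains 3.7746/7 = 0.5392.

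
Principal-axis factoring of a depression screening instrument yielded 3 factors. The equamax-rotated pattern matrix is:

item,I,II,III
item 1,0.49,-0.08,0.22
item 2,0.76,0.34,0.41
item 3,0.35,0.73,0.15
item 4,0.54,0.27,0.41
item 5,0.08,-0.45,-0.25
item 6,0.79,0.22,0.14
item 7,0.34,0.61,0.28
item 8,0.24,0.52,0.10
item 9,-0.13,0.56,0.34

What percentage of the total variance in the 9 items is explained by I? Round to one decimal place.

22.8%

SS loadings for I = 0.49² + 0.76² + 0.35² + 0.54² + 0.08² + 0.79² + 0.34² + 0.24² + (-0.13)² = 2.0524
With 9 standardized items, total variance = 9. Proportion = 2.0524/9 = 0.2280 → 22.80%.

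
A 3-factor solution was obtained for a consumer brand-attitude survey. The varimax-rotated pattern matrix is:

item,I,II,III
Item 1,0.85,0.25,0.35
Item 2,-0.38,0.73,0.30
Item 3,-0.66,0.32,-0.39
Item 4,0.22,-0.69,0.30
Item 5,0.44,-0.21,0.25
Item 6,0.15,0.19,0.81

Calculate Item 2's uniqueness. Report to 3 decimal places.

0.233

h² = (-0.38)² + 0.73² + 0.30² = 0.1444 + 0.5329 + 0.0900 = 0.7673
Uniqueness u² = 1 − h² = 1 − 0.7673 = 0.2327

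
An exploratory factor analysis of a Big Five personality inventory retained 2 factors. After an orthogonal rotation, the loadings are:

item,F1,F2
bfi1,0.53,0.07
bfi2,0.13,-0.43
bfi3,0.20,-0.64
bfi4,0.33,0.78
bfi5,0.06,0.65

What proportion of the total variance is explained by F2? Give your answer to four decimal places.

0.3261

SS loadings for F2 = 0.07² + (-0.43)² + (-0.64)² + 0.78² + 0.65² = 1.6303
Proportion of variance = 1.6303 / 5 = 0.3261.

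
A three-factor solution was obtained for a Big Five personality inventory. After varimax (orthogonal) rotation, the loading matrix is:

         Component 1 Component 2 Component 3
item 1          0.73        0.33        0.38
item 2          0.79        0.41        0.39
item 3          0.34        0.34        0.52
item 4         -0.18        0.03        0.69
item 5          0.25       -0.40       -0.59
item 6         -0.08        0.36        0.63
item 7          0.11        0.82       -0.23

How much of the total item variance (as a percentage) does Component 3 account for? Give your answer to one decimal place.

26.3%

SS loadings for Component 3 = 0.38² + 0.39² + 0.52² + 0.69² + (-0.59)² + 0.63² + (-0.23)² = 1.8409
With 7 standardized items, total variance = 7. Proportion = 1.8409/7 = 0.2630 → 26.30%.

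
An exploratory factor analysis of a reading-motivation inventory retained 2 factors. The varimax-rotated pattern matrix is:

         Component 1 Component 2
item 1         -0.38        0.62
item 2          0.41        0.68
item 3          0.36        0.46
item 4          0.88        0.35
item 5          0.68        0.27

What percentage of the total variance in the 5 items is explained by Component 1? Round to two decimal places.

33.58%

SS loadings for Component 1 = (-0.38)² + 0.41² + 0.36² + 0.88² + 0.68² = 1.6789
With 5 standardized items, total variance = 5. Proportion = 1.6789/5 = 0.3358 → 33.58%.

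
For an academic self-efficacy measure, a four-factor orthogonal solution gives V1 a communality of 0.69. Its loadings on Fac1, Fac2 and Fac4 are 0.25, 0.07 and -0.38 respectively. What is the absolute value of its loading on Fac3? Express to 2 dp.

0.69

Under orthogonal rotation h² = Σλ², so λ_Fac3² = h² − (0.2118) = 0.69 − 0.2118 = 0.4782.
|λ| = √0.4782 = 0.6915.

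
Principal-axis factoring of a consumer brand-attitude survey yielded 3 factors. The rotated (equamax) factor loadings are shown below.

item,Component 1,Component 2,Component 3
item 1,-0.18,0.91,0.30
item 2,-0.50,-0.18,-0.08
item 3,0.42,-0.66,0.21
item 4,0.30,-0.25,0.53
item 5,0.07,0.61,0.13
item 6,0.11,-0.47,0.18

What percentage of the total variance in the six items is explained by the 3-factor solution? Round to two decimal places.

49.80%

SS loadings by factor: 0.5658, 1.9516, 0.4707; total = 2.9881.
Total variance with 6 standardized items is 6, so the solution explains 2.9881/6 = 0.4980 = 49.80%.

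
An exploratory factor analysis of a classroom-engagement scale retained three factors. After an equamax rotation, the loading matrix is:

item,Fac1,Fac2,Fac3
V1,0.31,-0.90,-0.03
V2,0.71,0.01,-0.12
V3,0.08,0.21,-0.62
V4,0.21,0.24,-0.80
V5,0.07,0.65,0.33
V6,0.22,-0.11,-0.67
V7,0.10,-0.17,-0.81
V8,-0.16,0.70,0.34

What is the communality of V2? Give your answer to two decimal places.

h² = 0.71² + 0.01² + (-0.12)² = 0.5041 + 0.0001 + 0.0144 = 0.5186

0.52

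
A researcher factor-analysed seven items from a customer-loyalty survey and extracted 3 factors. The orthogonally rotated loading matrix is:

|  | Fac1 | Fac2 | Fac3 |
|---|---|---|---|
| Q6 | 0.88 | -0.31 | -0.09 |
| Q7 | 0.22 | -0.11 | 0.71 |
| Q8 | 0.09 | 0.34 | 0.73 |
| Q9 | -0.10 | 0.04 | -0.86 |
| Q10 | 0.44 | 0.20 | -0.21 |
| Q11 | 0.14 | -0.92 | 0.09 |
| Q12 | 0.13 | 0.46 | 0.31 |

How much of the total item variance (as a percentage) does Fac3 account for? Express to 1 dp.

SS loadings for Fac3 = (-0.09)² + 0.71² + 0.73² + (-0.86)² + (-0.21)² + 0.09² + 0.31² = 1.9330
With 7 standardized items, total variance = 7. Proportion = 1.9330/7 = 0.2761 → 27.61%.

27.6%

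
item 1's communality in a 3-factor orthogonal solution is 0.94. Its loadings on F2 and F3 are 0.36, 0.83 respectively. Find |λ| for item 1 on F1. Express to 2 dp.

0.35

Under orthogonal rotation h² = Σλ², so λ_F1² = h² − (0.8185) = 0.94 − 0.8185 = 0.1215.
|λ| = √0.1215 = 0.3486.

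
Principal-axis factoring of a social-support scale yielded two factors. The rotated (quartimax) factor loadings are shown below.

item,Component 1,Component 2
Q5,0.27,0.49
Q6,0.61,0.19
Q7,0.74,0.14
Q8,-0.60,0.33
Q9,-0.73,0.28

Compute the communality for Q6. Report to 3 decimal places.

0.408

h² = 0.61² + 0.19² = 0.3721 + 0.0361 = 0.4082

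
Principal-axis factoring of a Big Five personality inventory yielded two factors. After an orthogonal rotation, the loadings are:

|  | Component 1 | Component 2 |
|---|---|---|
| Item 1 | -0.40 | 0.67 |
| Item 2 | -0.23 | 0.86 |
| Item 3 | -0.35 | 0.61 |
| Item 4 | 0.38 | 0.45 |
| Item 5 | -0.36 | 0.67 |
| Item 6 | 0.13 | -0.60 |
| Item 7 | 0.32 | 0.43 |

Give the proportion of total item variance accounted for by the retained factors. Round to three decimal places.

SS loadings by factor: 0.7287, 2.7569; total = 3.4856.
Total variance with 7 standardized items is 7, so the solution explains 3.4856/7 = 0.4979.

0.498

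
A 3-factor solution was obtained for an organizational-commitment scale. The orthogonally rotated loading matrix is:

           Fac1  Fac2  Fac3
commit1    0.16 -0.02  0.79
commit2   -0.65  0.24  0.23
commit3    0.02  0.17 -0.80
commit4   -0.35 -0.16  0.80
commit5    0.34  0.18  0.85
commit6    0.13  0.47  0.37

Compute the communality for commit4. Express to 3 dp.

0.788

h² = (-0.35)² + (-0.16)² + 0.80² = 0.1225 + 0.0256 + 0.6400 = 0.7881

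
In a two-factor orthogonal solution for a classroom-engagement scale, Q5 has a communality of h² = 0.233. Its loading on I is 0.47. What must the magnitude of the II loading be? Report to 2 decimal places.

0.11

Under orthogonal rotation h² = Σλ², so λ_II² = h² − (0.2209) = 0.233 − 0.2209 = 0.0121.
|λ| = √0.0121 = 0.1100.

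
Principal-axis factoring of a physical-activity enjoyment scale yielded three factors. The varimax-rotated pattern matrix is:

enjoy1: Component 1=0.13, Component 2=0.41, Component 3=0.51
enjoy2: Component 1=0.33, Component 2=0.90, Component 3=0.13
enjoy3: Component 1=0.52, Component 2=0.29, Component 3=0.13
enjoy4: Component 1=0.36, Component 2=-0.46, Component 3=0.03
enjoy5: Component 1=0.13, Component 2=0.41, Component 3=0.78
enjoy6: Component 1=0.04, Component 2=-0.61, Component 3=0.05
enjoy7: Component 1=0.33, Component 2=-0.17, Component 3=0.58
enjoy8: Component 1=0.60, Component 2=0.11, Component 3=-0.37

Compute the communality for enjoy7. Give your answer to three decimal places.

h² = 0.33² + (-0.17)² + 0.58² = 0.1089 + 0.0289 + 0.3364 = 0.4742

0.474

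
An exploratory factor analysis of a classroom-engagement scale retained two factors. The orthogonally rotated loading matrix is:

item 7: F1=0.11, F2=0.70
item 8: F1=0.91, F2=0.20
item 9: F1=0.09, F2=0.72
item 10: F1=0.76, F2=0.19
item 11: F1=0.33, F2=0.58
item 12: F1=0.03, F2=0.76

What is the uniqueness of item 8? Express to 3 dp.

0.132

h² = 0.91² + 0.20² = 0.8281 + 0.0400 = 0.8681
Uniqueness u² = 1 − h² = 1 − 0.8681 = 0.1319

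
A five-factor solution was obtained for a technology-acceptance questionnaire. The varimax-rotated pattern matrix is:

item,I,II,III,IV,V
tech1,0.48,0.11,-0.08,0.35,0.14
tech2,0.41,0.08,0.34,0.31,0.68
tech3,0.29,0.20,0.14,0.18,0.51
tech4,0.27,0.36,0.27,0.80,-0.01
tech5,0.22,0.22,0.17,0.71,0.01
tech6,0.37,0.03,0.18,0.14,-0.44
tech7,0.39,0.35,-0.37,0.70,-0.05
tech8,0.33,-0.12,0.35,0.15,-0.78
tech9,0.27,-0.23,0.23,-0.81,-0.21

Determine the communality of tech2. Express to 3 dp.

h² = 0.41² + 0.08² + 0.34² + 0.31² + 0.68² = 0.1681 + 0.0064 + 0.1156 + 0.0961 + 0.4624 = 0.8486

0.849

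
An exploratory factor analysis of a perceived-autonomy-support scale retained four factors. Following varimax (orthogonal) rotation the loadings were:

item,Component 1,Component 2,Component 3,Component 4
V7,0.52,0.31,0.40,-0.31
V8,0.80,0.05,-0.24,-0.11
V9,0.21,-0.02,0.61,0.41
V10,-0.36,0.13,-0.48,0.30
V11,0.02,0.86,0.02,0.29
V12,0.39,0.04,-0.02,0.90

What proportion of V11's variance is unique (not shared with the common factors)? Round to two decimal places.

0.18

h² = 0.02² + 0.86² + 0.02² + 0.29² = 0.0004 + 0.7396 + 0.0004 + 0.0841 = 0.8245
Uniqueness u² = 1 − h² = 1 − 0.8245 = 0.1755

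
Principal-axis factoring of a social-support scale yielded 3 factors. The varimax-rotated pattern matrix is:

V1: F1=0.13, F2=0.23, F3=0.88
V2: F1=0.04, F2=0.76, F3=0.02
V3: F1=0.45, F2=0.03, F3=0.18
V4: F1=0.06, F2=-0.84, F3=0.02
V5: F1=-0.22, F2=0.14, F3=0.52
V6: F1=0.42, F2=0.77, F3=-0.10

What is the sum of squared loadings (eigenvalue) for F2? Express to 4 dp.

SS loadings for F2 = 0.23² + 0.76² + 0.03² + (-0.84)² + 0.14² + 0.77² = 0.0529 + 0.5776 + 0.0009 + 0.7056 + 0.0196 + 0.5929 = 1.9495

1.9495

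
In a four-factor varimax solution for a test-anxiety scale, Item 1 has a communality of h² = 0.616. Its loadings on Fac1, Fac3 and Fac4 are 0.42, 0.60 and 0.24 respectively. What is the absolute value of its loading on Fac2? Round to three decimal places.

0.148

Under orthogonal rotation h² = Σλ², so λ_Fac2² = h² − (0.5940) = 0.616 − 0.5940 = 0.0220.
|λ| = √0.0220 = 0.1483.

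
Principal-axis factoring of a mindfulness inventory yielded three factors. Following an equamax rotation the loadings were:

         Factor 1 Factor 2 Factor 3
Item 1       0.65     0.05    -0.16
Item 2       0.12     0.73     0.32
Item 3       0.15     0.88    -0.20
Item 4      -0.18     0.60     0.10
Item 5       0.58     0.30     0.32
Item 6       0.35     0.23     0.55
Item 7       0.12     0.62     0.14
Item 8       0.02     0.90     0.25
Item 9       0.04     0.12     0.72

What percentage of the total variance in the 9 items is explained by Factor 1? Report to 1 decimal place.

SS loadings for Factor 1 = 0.65² + 0.12² + 0.15² + (-0.18)² + 0.58² + 0.35² + 0.12² + 0.02² + 0.04² = 0.9671
With 9 standardized items, total variance = 9. Proportion = 0.9671/9 = 0.1075 → 10.75%.

10.7%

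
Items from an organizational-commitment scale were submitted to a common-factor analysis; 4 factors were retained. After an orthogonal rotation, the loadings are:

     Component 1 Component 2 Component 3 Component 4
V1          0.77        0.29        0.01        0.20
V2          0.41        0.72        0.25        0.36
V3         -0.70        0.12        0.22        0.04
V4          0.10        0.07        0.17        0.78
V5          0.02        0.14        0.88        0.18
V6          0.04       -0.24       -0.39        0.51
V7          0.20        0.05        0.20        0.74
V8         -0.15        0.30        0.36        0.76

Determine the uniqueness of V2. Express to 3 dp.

0.121

h² = 0.41² + 0.72² + 0.25² + 0.36² = 0.1681 + 0.5184 + 0.0625 + 0.1296 = 0.8786
Uniqueness u² = 1 − h² = 1 − 0.8786 = 0.1214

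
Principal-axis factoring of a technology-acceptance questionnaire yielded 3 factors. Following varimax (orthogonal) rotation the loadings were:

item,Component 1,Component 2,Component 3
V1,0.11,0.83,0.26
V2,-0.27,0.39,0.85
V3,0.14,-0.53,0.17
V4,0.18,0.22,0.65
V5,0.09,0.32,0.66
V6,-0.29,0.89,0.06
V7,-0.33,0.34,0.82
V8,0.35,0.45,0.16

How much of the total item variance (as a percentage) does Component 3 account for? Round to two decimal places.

SS loadings for Component 3 = 0.26² + 0.85² + 0.17² + 0.65² + 0.66² + 0.06² + 0.82² + 0.16² = 2.3787
With 8 standardized items, total variance = 8. Proportion = 2.3787/8 = 0.2973 → 29.73%.

29.73%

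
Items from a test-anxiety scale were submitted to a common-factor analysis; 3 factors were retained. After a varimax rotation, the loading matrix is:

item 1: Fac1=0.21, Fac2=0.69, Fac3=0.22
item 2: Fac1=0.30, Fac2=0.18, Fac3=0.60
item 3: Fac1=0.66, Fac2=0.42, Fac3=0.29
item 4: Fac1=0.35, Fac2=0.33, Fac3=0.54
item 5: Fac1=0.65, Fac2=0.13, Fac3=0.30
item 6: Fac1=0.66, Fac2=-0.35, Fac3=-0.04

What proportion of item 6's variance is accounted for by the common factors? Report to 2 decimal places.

0.56

h² = 0.66² + (-0.35)² + (-0.04)² = 0.4356 + 0.1225 + 0.0016 = 0.5597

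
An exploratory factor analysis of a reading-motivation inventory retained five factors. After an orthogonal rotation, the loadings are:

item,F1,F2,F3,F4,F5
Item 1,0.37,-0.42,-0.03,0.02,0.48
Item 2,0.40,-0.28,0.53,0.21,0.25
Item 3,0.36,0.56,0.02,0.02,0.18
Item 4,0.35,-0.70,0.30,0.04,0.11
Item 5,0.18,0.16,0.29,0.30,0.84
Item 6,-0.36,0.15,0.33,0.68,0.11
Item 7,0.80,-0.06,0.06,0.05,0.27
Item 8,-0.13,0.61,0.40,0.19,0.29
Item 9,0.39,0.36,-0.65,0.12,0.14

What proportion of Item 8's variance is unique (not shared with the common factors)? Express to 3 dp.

h² = (-0.13)² + 0.61² + 0.40² + 0.19² + 0.29² = 0.0169 + 0.3721 + 0.1600 + 0.0361 + 0.0841 = 0.6692
Uniqueness u² = 1 − h² = 1 − 0.6692 = 0.3308

0.331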